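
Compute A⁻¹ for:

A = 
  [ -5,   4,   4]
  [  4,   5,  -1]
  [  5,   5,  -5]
det(A) = (-5)·((5)(-5) - (-1)(5)) - (4)·((4)(-5) - (-1)(5)) + (4)·((4)(5) - (5)(5))
  = (-5)(-20) - (4)(-15) + (4)(-5)
  = 140
det(A) = 140 ≠ 0, so A is invertible.

Cofactors Cᵢⱼ = (-1)ⁱ⁺ʲ·Mᵢⱼ:
C = 
  [-20,  15,  -5]
  [ 40,   5,  45]
  [-24,  11, -41]

adj(A) = Cᵀ:
adj(A) = 
  [-20,  40, -24]
  [ 15,   5,  11]
  [ -5,  45, -41]

A⁻¹ = (1/140) · adj(A):
A⁻¹ = 
  [   -1/7,     2/7,   -6/35]
  [   3/28,    1/28,  11/140]
  [  -1/28,    9/28, -41/140]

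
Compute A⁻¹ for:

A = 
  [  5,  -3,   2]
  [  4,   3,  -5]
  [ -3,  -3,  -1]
det(A) = (5)·((3)(-1) - (-5)(-3)) - (-3)·((4)(-1) - (-5)(-3)) + (2)·((4)(-3) - (3)(-3))
  = (5)(-18) - (-3)(-19) + (2)(-3)
  = -153
det(A) = -153 ≠ 0, so A is invertible.

Cofactors Cᵢⱼ = (-1)ⁱ⁺ʲ·Mᵢⱼ:
C = 
  [-18,  19,  -3]
  [ -9,   1,  24]
  [  9,  33,  27]

adj(A) = Cᵀ:
adj(A) = 
  [-18,  -9,   9]
  [ 19,   1,  33]
  [ -3,  24,  27]

A⁻¹ = (-1/153) · adj(A):
A⁻¹ = 
  [   2/17,    1/17,   -1/17]
  [-19/153,  -1/153,  -11/51]
  [   1/51,   -8/51,   -3/17]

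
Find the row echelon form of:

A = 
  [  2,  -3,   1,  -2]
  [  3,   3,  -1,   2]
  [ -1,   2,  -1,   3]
Row operations:
R2 → R2 - (3/2)·R1
R3 → R3 + (1/2)·R1
R3 → R3 - (1/15)·R2

Resulting echelon form:
REF = 
  [   2,   -3,    1,   -2]
  [   0, 15/2, -5/2,    5]
  [   0,    0, -1/3,  5/3]

Rank = 3 (number of non-zero pivot rows).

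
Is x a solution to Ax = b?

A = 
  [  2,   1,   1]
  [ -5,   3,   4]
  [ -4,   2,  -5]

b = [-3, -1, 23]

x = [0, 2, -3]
No

Ax = [-1, -6, 19] ≠ b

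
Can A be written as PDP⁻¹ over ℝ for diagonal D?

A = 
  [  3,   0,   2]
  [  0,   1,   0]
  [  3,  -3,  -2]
Yes

Characteristic polynomial: det(λI - A) = λ³ - 2λ² - 11λ + 12
Testing integer divisors of the constant term: p(1) = 0, so (λ - 1) is a factor:
p(λ) = (λ - 1)(λ² - λ - 12)
λ² - λ - 12 = (λ + 3)(λ - 4)
Eigenvalues: 1, 4, -3
λ=-3: alg. mult. = 1, geom. mult. = 3 - rank(A - (-3)I) = 3 - 2 = 1
λ=1: alg. mult. = 1, geom. mult. = 3 - rank(A - (1)I) = 3 - 2 = 1
λ=4: alg. mult. = 1, geom. mult. = 3 - rank(A - (4)I) = 3 - 2 = 1
Sum of geometric multiplicities equals n, so A has n independent eigenvectors.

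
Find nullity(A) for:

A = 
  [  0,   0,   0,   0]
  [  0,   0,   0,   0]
nullity(A) = 4

Row reduce:
(no row operations needed)
REF = 
  [  0,   0,   0,   0]
  [  0,   0,   0,   0]
Pivot columns: none → 0 pivots.
rank(A) = 0, so nullity(A) = 4 - 0 = 4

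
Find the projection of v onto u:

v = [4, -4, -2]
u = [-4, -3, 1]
proj_u(v) = [12/13, 9/13, -3/13]

v·u = (4)(-4) + (-4)(-3) + (-2)(1) = -6
u·u = (-4)² + (-3)² + (1)² = 26
proj_u(v) = (v·u / u·u) × u = (-6/26) × u = (-3/13) × u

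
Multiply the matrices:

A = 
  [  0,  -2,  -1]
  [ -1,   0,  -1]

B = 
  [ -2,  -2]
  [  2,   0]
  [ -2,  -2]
A is 2×3 and B is 3×2, so AB is 2×2. Each entry is (row of A)·(column of B):
AB[1,1] = (0)(-2) + (-2)(2) + (-1)(-2) = -2
AB[1,2] = (0)(-2) + (-2)(0) + (-1)(-2) = 2
AB[2,1] = (-1)(-2) + (0)(2) + (-1)(-2) = 4
AB[2,2] = (-1)(-2) + (0)(0) + (-1)(-2) = 4

AB = 
  [ -2,   2]
  [  4,   4]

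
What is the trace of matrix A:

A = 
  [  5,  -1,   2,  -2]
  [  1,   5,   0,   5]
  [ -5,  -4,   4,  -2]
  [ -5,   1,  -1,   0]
14

tr(A) = 5 + 5 + 4 + 0 = 14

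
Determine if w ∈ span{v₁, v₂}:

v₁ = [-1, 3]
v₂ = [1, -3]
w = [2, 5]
No

Form the augmented matrix and row-reduce:
[v₁|v₂|w] = 
  [ -1,   1,   2]
  [  3,  -3,   5]
R2 → R2 + (3)·R1
REF = 
  [ -1,   1,   2]
  [  0,   0,  11]

Row 2 reads [0 0 | 11], i.e. 0 = 11, so the system is inconsistent and w ∉ span{v₁, v₂}.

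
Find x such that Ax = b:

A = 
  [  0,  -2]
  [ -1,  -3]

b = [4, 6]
Row reduce the augmented matrix [A|b]:
Swap R1 ↔ R2
REF = 
  [ -1,  -3,   6]
  [  0,  -2,   4]

Back-substitution:
x₂ = 4 / (-2) = -2
x₁ = (6 - (-3)(-2)) / (-1) = 0

x = [0, -2]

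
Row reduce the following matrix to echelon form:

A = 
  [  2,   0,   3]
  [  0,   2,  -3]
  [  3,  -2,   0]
Row operations:
R3 → R3 - (3/2)·R1
R3 → R3 + (1)·R2

Resulting echelon form:
REF = 
  [    2,     0,     3]
  [    0,     2,    -3]
  [    0,     0, -15/2]

Rank = 3 (number of non-zero pivot rows).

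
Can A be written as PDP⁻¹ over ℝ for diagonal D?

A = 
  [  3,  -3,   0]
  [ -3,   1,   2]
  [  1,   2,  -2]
Yes

Characteristic polynomial: det(λI - A) = λ³ - 2λ² - 18λ + 6
By the rational root theorem any rational root is an integer dividing 6; none of those is a root, so p(λ) has no rational roots and hence (being an irreducible cubic) no repeated roots.
Discriminant of the cubic: Δ = 27732
Δ > 0 ⇒ three distinct real eigenvalues: λ ≈ -3.549, 0.3236, 5.225
Three distinct real eigenvalues, so A has 3 independent eigenvectors.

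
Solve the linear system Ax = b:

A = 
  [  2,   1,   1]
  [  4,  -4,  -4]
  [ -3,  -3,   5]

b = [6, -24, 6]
Row reduce the augmented matrix [A|b]:
R2 → R2 - (2)·R1
R3 → R3 + (3/2)·R1
R3 → R3 - (1/4)·R2
REF = 
  [  2,   1,   1,   6]
  [  0,  -6,  -6, -36]
  [  0,   0,   8,  24]

Back-substitution:
x₃ = 24 / 8 = 3
x₂ = (-36 - (-6)(3)) / (-6) = 3
x₁ = (6 - (1)(3) - (1)(3)) / 2 = 0

x = [0, 3, 3]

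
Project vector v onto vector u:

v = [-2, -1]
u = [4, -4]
proj_u(v) = [-1/2, 1/2]

v·u = (-2)(4) + (-1)(-4) = -4
u·u = (4)² + (-4)² = 32
proj_u(v) = (v·u / u·u) × u = (-4/32) × u = (-1/8) × u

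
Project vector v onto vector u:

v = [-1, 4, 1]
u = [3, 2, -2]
proj_u(v) = [9/17, 6/17, -6/17]

v·u = (-1)(3) + (4)(2) + (1)(-2) = 3
u·u = (3)² + (2)² + (-2)² = 17
proj_u(v) = (v·u / u·u) × u = (3/17) × u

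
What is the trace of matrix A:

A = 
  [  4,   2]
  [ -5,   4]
8

tr(A) = 4 + 4 = 8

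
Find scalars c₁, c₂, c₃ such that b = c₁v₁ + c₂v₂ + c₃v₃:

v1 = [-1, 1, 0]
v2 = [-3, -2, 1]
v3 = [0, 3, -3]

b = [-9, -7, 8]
c1 = 3, c2 = 2, c3 = -2

b = 3·v1 + 2·v2 + -2·v3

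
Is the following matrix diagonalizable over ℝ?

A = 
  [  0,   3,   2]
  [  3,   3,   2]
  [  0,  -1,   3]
No

Characteristic polynomial: det(λI - A) = λ³ - 6λ² + 2λ + 33
By the rational root theorem any rational root is an integer dividing 33; none of those is a root, so p(λ) has no rational roots and hence (being an irreducible cubic) no repeated roots.
Discriminant of the cubic: Δ = -7907
Δ < 0 ⇒ one real eigenvalue and a complex-conjugate pair: λ ≈ 3.959 + 1.232i, 3.959 - 1.232i, -1.919
Has complex eigenvalues (not diagonalizable over ℝ).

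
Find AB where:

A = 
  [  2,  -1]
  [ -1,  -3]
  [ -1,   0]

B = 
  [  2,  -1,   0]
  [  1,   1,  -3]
A is 3×2 and B is 2×3, so AB is 3×3. Each entry is (row of A)·(column of B):
AB[1,1] = (2)(2) + (-1)(1) = 3
AB[1,2] = (2)(-1) + (-1)(1) = -3
AB[1,3] = (2)(0) + (-1)(-3) = 3
AB[2,1] = (-1)(2) + (-3)(1) = -5
AB[2,2] = (-1)(-1) + (-3)(1) = -2
AB[2,3] = (-1)(0) + (-3)(-3) = 9
AB[3,1] = (-1)(2) + (0)(1) = -2
AB[3,2] = (-1)(-1) + (0)(1) = 1
AB[3,3] = (-1)(0) + (0)(-3) = 0

AB = 
  [  3,  -3,   3]
  [ -5,  -2,   9]
  [ -2,   1,   0]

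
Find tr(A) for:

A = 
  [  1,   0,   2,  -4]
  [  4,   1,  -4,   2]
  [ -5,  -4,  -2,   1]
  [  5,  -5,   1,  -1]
-1

tr(A) = 1 + 1 + -2 + -1 = -1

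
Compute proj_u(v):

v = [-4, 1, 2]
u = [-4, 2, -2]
v·u = (-4)(-4) + (1)(2) + (2)(-2) = 14
u·u = (-4)² + (2)² + (-2)² = 24
proj_u(v) = (v·u / u·u) × u = (14/24) × u = (7/12) × u

proj_u(v) = [-7/3, 7/6, -7/6]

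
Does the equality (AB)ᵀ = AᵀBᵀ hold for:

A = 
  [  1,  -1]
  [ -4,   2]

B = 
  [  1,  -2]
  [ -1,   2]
No

(AB)ᵀ = 
  [  2,  -6]
  [ -4,  12]

AᵀBᵀ = 
  [  9,  -9]
  [ -5,   5]

The two matrices differ, so (AB)ᵀ ≠ AᵀBᵀ in general. The correct identity is (AB)ᵀ = BᵀAᵀ.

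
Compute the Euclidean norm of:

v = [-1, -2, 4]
4.583

||v||₂ = √((-1)² + (-2)² + (4)²) = √21 = 4.583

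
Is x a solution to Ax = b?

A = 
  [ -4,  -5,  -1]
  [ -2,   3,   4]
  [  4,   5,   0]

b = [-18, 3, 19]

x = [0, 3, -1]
No

Ax = [-14, 5, 15] ≠ b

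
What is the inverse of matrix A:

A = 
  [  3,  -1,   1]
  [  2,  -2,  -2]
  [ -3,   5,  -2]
det(A) = (3)·((-2)(-2) - (-2)(5)) - (-1)·((2)(-2) - (-2)(-3)) + (1)·((2)(5) - (-2)(-3))
  = (3)(14) - (-1)(-10) + (1)(4)
  = 36
det(A) = 36 ≠ 0, so A is invertible.

Cofactors Cᵢⱼ = (-1)ⁱ⁺ʲ·Mᵢⱼ:
C = 
  [ 14,  10,   4]
  [  3,  -3, -12]
  [  4,   8,  -4]

adj(A) = Cᵀ:
adj(A) = 
  [ 14,   3,   4]
  [ 10,  -3,   8]
  [  4, -12,  -4]

A⁻¹ = (1/36) · adj(A):
A⁻¹ = 
  [ 7/18,  1/12,   1/9]
  [ 5/18, -1/12,   2/9]
  [  1/9,  -1/3,  -1/9]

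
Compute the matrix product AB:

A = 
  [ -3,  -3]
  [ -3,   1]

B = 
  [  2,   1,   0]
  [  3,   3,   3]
AB = 
  [-15, -12,  -9]
  [ -3,   0,   3]

A is 2×2 and B is 2×3, so AB is 2×3. Each entry is (row of A)·(column of B):
AB[1,1] = (-3)(2) + (-3)(3) = -15
AB[1,2] = (-3)(1) + (-3)(3) = -12
AB[1,3] = (-3)(0) + (-3)(3) = -9
AB[2,1] = (-3)(2) + (1)(3) = -3
AB[2,2] = (-3)(1) + (1)(3) = 0
AB[2,3] = (-3)(0) + (1)(3) = 3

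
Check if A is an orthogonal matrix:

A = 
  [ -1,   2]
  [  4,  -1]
No

AᵀA = 
  [ 17,  -6]
  [ -6,   5]
≠ I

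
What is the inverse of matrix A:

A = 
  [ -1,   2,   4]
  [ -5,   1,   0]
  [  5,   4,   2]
det(A) = (-1)·((1)(2) - (0)(4)) - (2)·((-5)(2) - (0)(5)) + (4)·((-5)(4) - (1)(5))
  = (-1)(2) - (2)(-10) + (4)(-25)
  = -82
det(A) = -82 ≠ 0, so A is invertible.

Cofactors Cᵢⱼ = (-1)ⁱ⁺ʲ·Mᵢⱼ:
C = 
  [  2,  10, -25]
  [ 12, -22,  14]
  [ -4, -20,   9]

adj(A) = Cᵀ:
adj(A) = 
  [  2,  12,  -4]
  [ 10, -22, -20]
  [-25,  14,   9]

A⁻¹ = (-1/82) · adj(A):
A⁻¹ = 
  [-1/41, -6/41,  2/41]
  [-5/41, 11/41, 10/41]
  [25/82, -7/41, -9/82]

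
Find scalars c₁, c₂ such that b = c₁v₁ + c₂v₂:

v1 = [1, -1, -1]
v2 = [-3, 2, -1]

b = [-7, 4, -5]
c1 = 2, c2 = 3

b = 2·v1 + 3·v2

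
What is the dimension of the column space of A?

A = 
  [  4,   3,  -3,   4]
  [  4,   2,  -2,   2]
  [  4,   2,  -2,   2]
dim(Col(A)) = 2

Row reduce:
R2 → R2 - (1)·R1
R3 → R3 - (1)·R1
R3 → R3 - (1)·R2
REF = 
  [  4,   3,  -3,   4]
  [  0,  -1,   1,  -2]
  [  0,   0,   0,   0]
Pivot columns: 1, 2 → 2 pivots.
dim(Col(A)) = number of pivot columns = 2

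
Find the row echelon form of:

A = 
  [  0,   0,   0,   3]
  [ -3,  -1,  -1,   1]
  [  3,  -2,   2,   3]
Row operations:
Swap R1 ↔ R2
R3 → R3 + (1)·R1
Swap R2 ↔ R3

Resulting echelon form:
REF = 
  [ -3,  -1,  -1,   1]
  [  0,  -3,   1,   4]
  [  0,   0,   0,   3]

Rank = 3 (number of non-zero pivot rows).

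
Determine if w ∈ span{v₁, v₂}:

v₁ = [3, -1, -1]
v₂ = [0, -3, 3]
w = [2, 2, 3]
No

Form the augmented matrix and row-reduce:
[v₁|v₂|w] = 
  [  3,   0,   2]
  [ -1,  -3,   2]
  [ -1,   3,   3]
R2 → R2 + (1/3)·R1
R3 → R3 + (1/3)·R1
R3 → R3 + (1)·R2
REF = 
  [   3,    0,    2]
  [   0,   -3,  8/3]
  [   0,    0, 19/3]

Row 3 reads [0 0 | 19/3], i.e. 0 = 19/3, so the system is inconsistent and w ∉ span{v₁, v₂}.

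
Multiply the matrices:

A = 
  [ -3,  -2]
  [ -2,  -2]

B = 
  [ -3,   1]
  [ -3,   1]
A is 2×2 and B is 2×2, so AB is 2×2. Each entry is (row of A)·(column of B):
AB[1,1] = (-3)(-3) + (-2)(-3) = 15
AB[1,2] = (-3)(1) + (-2)(1) = -5
AB[2,1] = (-2)(-3) + (-2)(-3) = 12
AB[2,2] = (-2)(1) + (-2)(1) = -4

AB = 
  [ 15,  -5]
  [ 12,  -4]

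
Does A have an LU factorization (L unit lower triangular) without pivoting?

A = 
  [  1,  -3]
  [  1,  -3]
Yes.
A[1,1] = 1 ≠ 0, so Gaussian elimination proceeds without a row swap: multiplier ℓ₂₁ = (1)/(1) = 1, and U[2,2] = -3 - (1)(-3) = 0.
L = 
  [  1,   0]
  [  1,   1]
U = 
  [  1,  -3]
  [  0,   0]
Check row 2 of LU: [(1)(1), (1)(-3) + 0] = [1, -3] = row 2 of A ✓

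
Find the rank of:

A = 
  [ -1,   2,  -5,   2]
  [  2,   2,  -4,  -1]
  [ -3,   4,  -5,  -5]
Row reduce:
R2 → R2 + (2)·R1
R3 → R3 - (3)·R1
R3 → R3 + (1/3)·R2
REF = 
  [  -1,    2,   -5,    2]
  [   0,    6,  -14,    3]
  [   0,    0, 16/3,  -10]
Pivot columns: 1, 2, 3 → 3 pivots.

rank(A) = 3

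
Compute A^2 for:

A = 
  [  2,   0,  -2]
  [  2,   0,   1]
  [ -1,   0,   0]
A² = A·A:
A²[1,1] = (2)(2) + (0)(2) + (-2)(-1) = 6
A²[1,2] = (2)(0) + (0)(0) + (-2)(0) = 0
A²[1,3] = (2)(-2) + (0)(1) + (-2)(0) = -4
A²[2,1] = (2)(2) + (0)(2) + (1)(-1) = 3
A²[2,2] = (2)(0) + (0)(0) + (1)(0) = 0
A²[2,3] = (2)(-2) + (0)(1) + (1)(0) = -4
A²[3,1] = (-1)(2) + (0)(2) + (0)(-1) = -2
A²[3,2] = (-1)(0) + (0)(0) + (0)(0) = 0
A²[3,3] = (-1)(-2) + (0)(1) + (0)(0) = 2
A² = 
  [  6,   0,  -4]
  [  3,   0,  -4]
  [ -2,   0,   2]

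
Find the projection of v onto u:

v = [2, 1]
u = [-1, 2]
v·u = (2)(-1) + (1)(2) = 0
u·u = (-1)² + (2)² = 5
proj_u(v) = (v·u / u·u) × u = (0/5) × u = (0) × u

proj_u(v) = [0, 0]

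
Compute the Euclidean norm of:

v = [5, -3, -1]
5.916

||v||₂ = √((5)² + (-3)² + (-1)²) = √35 = 5.916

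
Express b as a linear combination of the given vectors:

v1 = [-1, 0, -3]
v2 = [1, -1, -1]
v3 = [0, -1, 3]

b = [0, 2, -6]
c1 = 0, c2 = 0, c3 = -2

b = 0·v1 + 0·v2 + -2·v3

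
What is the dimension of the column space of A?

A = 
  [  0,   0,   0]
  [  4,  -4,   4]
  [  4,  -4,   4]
Row reduce:
Swap R1 ↔ R2
R3 → R3 - (1)·R1
REF = 
  [  4,  -4,   4]
  [  0,   0,   0]
  [  0,   0,   0]
Pivot columns: 1 → 1 pivot.
dim(Col(A)) = number of pivot columns = 1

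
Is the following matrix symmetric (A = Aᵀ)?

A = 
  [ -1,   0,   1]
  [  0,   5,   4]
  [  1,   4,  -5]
Yes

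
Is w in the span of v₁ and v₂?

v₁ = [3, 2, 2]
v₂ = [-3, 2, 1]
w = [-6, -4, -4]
Yes

Form the augmented matrix and row-reduce:
[v₁|v₂|w] = 
  [  3,  -3,  -6]
  [  2,   2,  -4]
  [  2,   1,  -4]
R2 → R2 - (2/3)·R1
R3 → R3 - (2/3)·R1
R3 → R3 - (3/4)·R2
REF = 
  [  3,  -3,  -6]
  [  0,   4,   0]
  [  0,   0,   0]

No row of the form [0 0 | nonzero], so the system is consistent. Back-substitution gives c₁ = -2, c₂ = 0: w = (-2)·v₁ + (0)·v₂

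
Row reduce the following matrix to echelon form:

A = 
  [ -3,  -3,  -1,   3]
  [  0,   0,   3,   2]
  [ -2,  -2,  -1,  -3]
Row operations:
R3 → R3 - (2/3)·R1
R3 → R3 + (1/9)·R2

Resulting echelon form:
REF = 
  [   -3,    -3,    -1,     3]
  [    0,     0,     3,     2]
  [    0,     0,     0, -43/9]

Rank = 3 (number of non-zero pivot rows).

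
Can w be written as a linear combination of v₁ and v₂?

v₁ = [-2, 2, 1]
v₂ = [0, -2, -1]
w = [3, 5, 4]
No

Form the augmented matrix and row-reduce:
[v₁|v₂|w] = 
  [ -2,   0,   3]
  [  2,  -2,   5]
  [  1,  -1,   4]
R2 → R2 + (1)·R1
R3 → R3 + (1/2)·R1
R3 → R3 - (1/2)·R2
REF = 
  [ -2,   0,   3]
  [  0,  -2,   8]
  [  0,   0, 3/2]

Row 3 reads [0 0 | 3/2], i.e. 0 = 3/2, so the system is inconsistent and w ∉ span{v₁, v₂}.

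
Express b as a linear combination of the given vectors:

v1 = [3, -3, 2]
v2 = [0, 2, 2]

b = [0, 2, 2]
c1 = 0, c2 = 1

b = 0·v1 + 1·v2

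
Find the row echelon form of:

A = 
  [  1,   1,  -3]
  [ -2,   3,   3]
Row operations:
R2 → R2 + (2)·R1

Resulting echelon form:
REF = 
  [  1,   1,  -3]
  [  0,   5,  -3]

Rank = 2 (number of non-zero pivot rows).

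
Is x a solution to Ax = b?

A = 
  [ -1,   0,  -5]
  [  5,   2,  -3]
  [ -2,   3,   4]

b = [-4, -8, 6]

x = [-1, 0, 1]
Yes

Ax = [-4, -8, 6] = b ✓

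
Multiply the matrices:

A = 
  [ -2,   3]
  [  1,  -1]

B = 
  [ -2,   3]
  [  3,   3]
A is 2×2 and B is 2×2, so AB is 2×2. Each entry is (row of A)·(column of B):
AB[1,1] = (-2)(-2) + (3)(3) = 13
AB[1,2] = (-2)(3) + (3)(3) = 3
AB[2,1] = (1)(-2) + (-1)(3) = -5
AB[2,2] = (1)(3) + (-1)(3) = 0

AB = 
  [ 13,   3]
  [ -5,   0]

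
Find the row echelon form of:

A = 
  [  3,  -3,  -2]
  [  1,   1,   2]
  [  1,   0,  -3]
Row operations:
R2 → R2 - (1/3)·R1
R3 → R3 - (1/3)·R1
R3 → R3 - (1/2)·R2

Resulting echelon form:
REF = 
  [    3,    -3,    -2]
  [    0,     2,   8/3]
  [    0,     0, -11/3]

Rank = 3 (number of non-zero pivot rows).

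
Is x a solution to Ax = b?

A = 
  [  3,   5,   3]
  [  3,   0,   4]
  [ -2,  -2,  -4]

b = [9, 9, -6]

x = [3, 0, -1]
No

Ax = [6, 5, -2] ≠ b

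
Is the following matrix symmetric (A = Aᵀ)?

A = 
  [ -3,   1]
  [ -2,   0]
No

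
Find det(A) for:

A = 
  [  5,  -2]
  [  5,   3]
For a 2×2 matrix, det = ad - bc = (5)(3) - (-2)(5) = 25

det(A) = 25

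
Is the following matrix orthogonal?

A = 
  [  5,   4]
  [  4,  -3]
No

AᵀA = 
  [ 41,   8]
  [  8,  25]
≠ I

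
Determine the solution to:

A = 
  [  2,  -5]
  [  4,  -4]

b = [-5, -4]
Row reduce the augmented matrix [A|b]:
R2 → R2 - (2)·R1
REF = 
  [  2,  -5,  -5]
  [  0,   6,   6]

Back-substitution:
x₂ = 6 / 6 = 1
x₁ = (-5 - (-5)(1)) / 2 = 0

x = [0, 1]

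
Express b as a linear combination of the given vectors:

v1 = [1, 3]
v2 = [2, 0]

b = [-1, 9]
c1 = 3, c2 = -2

b = 3·v1 + -2·v2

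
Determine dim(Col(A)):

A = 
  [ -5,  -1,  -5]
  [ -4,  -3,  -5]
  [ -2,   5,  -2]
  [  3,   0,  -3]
dim(Col(A)) = 3

Row reduce:
R2 → R2 - (4/5)·R1
R3 → R3 - (2/5)·R1
R4 → R4 + (3/5)·R1
R3 → R3 + (27/11)·R2
R4 → R4 - (3/11)·R2
R4 → R4 - (7/3)·R3
REF = 
  [    -5,     -1,     -5]
  [     0,  -11/5,     -1]
  [     0,      0, -27/11]
  [     0,      0,      0]
Pivot columns: 1, 2, 3 → 3 pivots.
dim(Col(A)) = number of pivot columns = 3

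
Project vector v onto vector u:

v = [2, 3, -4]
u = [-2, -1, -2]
v·u = (2)(-2) + (3)(-1) + (-4)(-2) = 1
u·u = (-2)² + (-1)² + (-2)² = 9
proj_u(v) = (v·u / u·u) × u = (1/9) × u

proj_u(v) = [-2/9, -1/9, -2/9]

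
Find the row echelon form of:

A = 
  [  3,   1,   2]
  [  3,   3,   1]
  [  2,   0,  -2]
Row operations:
R2 → R2 - (1)·R1
R3 → R3 - (2/3)·R1
R3 → R3 + (1/3)·R2

Resulting echelon form:
REF = 
  [    3,     1,     2]
  [    0,     2,    -1]
  [    0,     0, -11/3]

Rank = 3 (number of non-zero pivot rows).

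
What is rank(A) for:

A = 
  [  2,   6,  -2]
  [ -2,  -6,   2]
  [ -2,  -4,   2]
Row reduce:
R2 → R2 + (1)·R1
R3 → R3 + (1)·R1
Swap R2 ↔ R3
REF = 
  [  2,   6,  -2]
  [  0,   2,   0]
  [  0,   0,   0]
Pivot columns: 1, 2 → 2 pivots.

rank(A) = 2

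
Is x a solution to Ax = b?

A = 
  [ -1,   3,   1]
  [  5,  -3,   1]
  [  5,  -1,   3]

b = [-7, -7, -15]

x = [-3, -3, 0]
No

Ax = [-6, -6, -12] ≠ b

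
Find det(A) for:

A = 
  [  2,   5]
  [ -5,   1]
27

For a 2×2 matrix, det = ad - bc = (2)(1) - (5)(-5) = 27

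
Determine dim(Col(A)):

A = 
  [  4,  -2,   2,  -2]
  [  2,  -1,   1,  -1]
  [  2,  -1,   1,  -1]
Row reduce:
R2 → R2 - (1/2)·R1
R3 → R3 - (1/2)·R1
REF = 
  [  4,  -2,   2,  -2]
  [  0,   0,   0,   0]
  [  0,   0,   0,   0]
Pivot columns: 1 → 1 pivot.
dim(Col(A)) = number of pivot columns = 1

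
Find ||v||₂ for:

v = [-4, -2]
4.472

||v||₂ = √((-4)² + (-2)²) = √20 = 4.472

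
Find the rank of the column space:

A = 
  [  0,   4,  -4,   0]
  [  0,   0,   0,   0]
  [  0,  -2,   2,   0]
dim(Col(A)) = 1

Row reduce:
R3 → R3 + (1/2)·R1
REF = 
  [  0,   4,  -4,   0]
  [  0,   0,   0,   0]
  [  0,   0,   0,   0]
Pivot columns: 2 → 1 pivot.
dim(Col(A)) = number of pivot columns = 1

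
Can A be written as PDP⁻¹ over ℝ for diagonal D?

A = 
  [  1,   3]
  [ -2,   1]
No

tr(A) = 2, det(A) = 7
Characteristic polynomial: λ² - tr(A)λ + det(A) = λ² - 2λ + 7
λ² - 2λ + 7 = 0  ⇒  λ = (2 ± √((-2)² - 4·(7)))/2 = (2 ± √(-24))/2
  = 1 + i√6,  1 - i√6
Eigenvalues: 1 + i√6, 1 - i√6  (≈ 1 + 2.449i, 1 - 2.449i)
Has complex eigenvalues (not diagonalizable over ℝ).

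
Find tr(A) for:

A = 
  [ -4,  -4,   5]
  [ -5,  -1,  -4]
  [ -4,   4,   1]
-4

tr(A) = -4 + -1 + 1 = -4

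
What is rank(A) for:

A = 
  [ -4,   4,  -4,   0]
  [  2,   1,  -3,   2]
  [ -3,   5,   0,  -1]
rank(A) = 3

Row reduce:
R2 → R2 + (1/2)·R1
R3 → R3 - (3/4)·R1
R3 → R3 - (2/3)·R2
REF = 
  [  -4,    4,   -4,    0]
  [   0,    3,   -5,    2]
  [   0,    0, 19/3, -7/3]
Pivot columns: 1, 2, 3 → 3 pivots.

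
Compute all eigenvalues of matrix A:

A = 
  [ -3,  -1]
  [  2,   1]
λ = -1 + √2, -1 - √2  (≈ 0.4142, -2.414)

tr(A) = -2, det(A) = -1
Characteristic polynomial: λ² - tr(A)λ + det(A) = λ² + 2λ - 1
λ² + 2λ - 1 = 0  ⇒  λ = (-2 ± √((2)² - 4·(-1)))/2 = (-2 ± √(8))/2
  = -1 + √2,  -1 - √2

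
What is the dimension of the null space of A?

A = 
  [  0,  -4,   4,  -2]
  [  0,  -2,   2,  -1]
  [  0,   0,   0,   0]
nullity(A) = 3

Row reduce:
R2 → R2 - (1/2)·R1
REF = 
  [  0,  -4,   4,  -2]
  [  0,   0,   0,   0]
  [  0,   0,   0,   0]
Pivot columns: 2 → 1 pivot.
rank(A) = 1, so nullity(A) = 4 - 1 = 3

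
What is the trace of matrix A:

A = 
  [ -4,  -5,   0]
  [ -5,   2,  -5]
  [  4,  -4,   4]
2

tr(A) = -4 + 2 + 4 = 2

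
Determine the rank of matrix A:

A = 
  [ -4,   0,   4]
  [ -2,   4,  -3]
Row reduce:
R2 → R2 - (1/2)·R1
REF = 
  [ -4,   0,   4]
  [  0,   4,  -5]
Pivot columns: 1, 2 → 2 pivots.

rank(A) = 2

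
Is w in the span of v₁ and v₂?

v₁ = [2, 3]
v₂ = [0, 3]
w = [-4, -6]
Yes

Form the augmented matrix and row-reduce:
[v₁|v₂|w] = 
  [  2,   0,  -4]
  [  3,   3,  -6]
R2 → R2 - (3/2)·R1
REF = 
  [  2,   0,  -4]
  [  0,   3,   0]

No row of the form [0 0 | nonzero], so the system is consistent. Back-substitution gives c₁ = -2, c₂ = 0: w = (-2)·v₁ + (0)·v₂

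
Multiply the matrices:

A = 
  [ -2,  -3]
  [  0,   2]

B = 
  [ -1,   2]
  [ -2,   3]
A is 2×2 and B is 2×2, so AB is 2×2. Each entry is (row of A)·(column of B):
AB[1,1] = (-2)(-1) + (-3)(-2) = 8
AB[1,2] = (-2)(2) + (-3)(3) = -13
AB[2,1] = (0)(-1) + (2)(-2) = -4
AB[2,2] = (0)(2) + (2)(3) = 6

AB = 
  [  8, -13]
  [ -4,   6]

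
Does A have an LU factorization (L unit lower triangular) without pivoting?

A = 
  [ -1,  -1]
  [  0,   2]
Yes.
A[1,1] = -1 ≠ 0, so Gaussian elimination proceeds without a row swap: multiplier ℓ₂₁ = (0)/(-1) = 0, and U[2,2] = 2 - (0)(-1) = 2.
L = 
  [  1,   0]
  [  0,   1]
U = 
  [ -1,  -1]
  [  0,   2]
Check row 2 of LU: [(0)(-1), (0)(-1) + 2] = [0, 2] = row 2 of A ✓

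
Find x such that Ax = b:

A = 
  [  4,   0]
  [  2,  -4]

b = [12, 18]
x = [3, -3]

Row reduce the augmented matrix [A|b]:
R2 → R2 - (1/2)·R1
REF = 
  [  4,   0,  12]
  [  0,  -4,  12]

Back-substitution:
x₂ = 12 / (-4) = -3
x₁ = (12 - (0)(-3)) / 4 = 3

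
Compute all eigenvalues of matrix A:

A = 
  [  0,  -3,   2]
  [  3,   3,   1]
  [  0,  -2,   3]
Characteristic polynomial: det(λI - A) = λ³ - 6λ² + 20λ - 15
Testing integer divisors of the constant term: p(1) = 0, so (λ - 1) is a factor:
p(λ) = (λ - 1)(λ² - 5λ + 15)
λ² - 5λ + 15 = 0  ⇒  λ = (5 ± √((-5)² - 4·(15)))/2 = (5 ± √(-35))/2
  = (5 + i√35)/2,  (5 - i√35)/2

λ = 1, (5 + i√35)/2, (5 - i√35)/2  (≈ 1, 2.5 + 2.958i, 2.5 - 2.958i)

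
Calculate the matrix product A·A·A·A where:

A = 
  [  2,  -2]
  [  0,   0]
A² = A·A:
A²[1,1] = (2)(2) + (-2)(0) = 4
A²[1,2] = (2)(-2) + (-2)(0) = -4
A²[2,1] = (0)(2) + (0)(0) = 0
A²[2,2] = (0)(-2) + (0)(0) = 0
A² = 
  [  4,  -4]
  [  0,   0]

A^3 = A^2·A:
A^3[1,1] = (4)(2) + (-4)(0) = 8
A^3[1,2] = (4)(-2) + (-4)(0) = -8
A^3[2,1] = (0)(2) + (0)(0) = 0
A^3[2,2] = (0)(-2) + (0)(0) = 0
A^3 = 
  [  8,  -8]
  [  0,   0]

A^4 = A^3·A:
A^4[1,1] = (8)(2) + (-8)(0) = 16
A^4[1,2] = (8)(-2) + (-8)(0) = -16
A^4[2,1] = (0)(2) + (0)(0) = 0
A^4[2,2] = (0)(-2) + (0)(0) = 0
A^4 = 
  [ 16, -16]
  [  0,   0]

Therefore
A^4 = 
  [ 16, -16]
  [  0,   0]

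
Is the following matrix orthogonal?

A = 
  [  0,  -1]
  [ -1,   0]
Yes

AᵀA = 
  [  1,   0]
  [  0,   1]
= I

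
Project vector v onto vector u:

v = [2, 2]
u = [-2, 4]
proj_u(v) = [-2/5, 4/5]

v·u = (2)(-2) + (2)(4) = 4
u·u = (-2)² + (4)² = 20
proj_u(v) = (v·u / u·u) × u = (4/20) × u = (1/5) × u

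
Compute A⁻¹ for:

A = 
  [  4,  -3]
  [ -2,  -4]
det(A) = (4)(-4) - (-3)(-2) = -22
For a 2×2 matrix, A⁻¹ = (1/det(A)) · [[d, -b], [-c, a]]
    = (-1/22) · [[-4, 3], [2, 4]]

A⁻¹ = 
  [ 2/11, -3/22]
  [-1/11, -2/11]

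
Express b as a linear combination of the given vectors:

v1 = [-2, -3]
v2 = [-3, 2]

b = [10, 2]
c1 = -2, c2 = -2

b = -2·v1 + -2·v2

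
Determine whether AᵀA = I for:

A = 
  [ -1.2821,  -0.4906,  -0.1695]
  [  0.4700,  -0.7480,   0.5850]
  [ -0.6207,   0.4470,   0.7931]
No

AᵀA = 
  [  2.2499,   0,   0]
  [  0,   1,   0.0001]
  [  0,   0.0001,   1]
≠ I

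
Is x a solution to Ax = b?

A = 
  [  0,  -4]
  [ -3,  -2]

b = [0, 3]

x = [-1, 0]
Yes

Ax = [0, 3] = b ✓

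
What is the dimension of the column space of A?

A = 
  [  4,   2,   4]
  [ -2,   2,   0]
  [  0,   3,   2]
dim(Col(A)) = 2

Row reduce:
R2 → R2 + (1/2)·R1
R3 → R3 - (1)·R2
REF = 
  [  4,   2,   4]
  [  0,   3,   2]
  [  0,   0,   0]
Pivot columns: 1, 2 → 2 pivots.
dim(Col(A)) = number of pivot columns = 2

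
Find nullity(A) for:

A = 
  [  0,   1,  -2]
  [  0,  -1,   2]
nullity(A) = 2

Row reduce:
R2 → R2 + (1)·R1
REF = 
  [  0,   1,  -2]
  [  0,   0,   0]
Pivot columns: 2 → 1 pivot.
rank(A) = 1, so nullity(A) = 3 - 1 = 2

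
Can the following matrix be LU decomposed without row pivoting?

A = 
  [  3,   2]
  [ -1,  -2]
Yes.
A[1,1] = 3 ≠ 0, so Gaussian elimination proceeds without a row swap: multiplier ℓ₂₁ = (-1)/(3) = -1/3, and U[2,2] = -2 - (-1/3)(2) = -4/3.
L = 
  [   1,    0]
  [-1/3,    1]
U = 
  [   3,    2]
  [   0, -4/3]
Check row 2 of LU: [(-1/3)(3), (-1/3)(2) + (-4/3)] = [-1, -2] = row 2 of A ✓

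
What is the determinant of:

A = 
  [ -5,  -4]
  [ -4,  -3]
For a 2×2 matrix, det = ad - bc = (-5)(-3) - (-4)(-4) = -1

det(A) = -1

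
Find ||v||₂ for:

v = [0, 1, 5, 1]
5.196

||v||₂ = √((0)² + (1)² + (5)² + (1)²) = √27 = 5.196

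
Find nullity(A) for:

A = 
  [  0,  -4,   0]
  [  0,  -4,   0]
nullity(A) = 2

Row reduce:
R2 → R2 - (1)·R1
REF = 
  [  0,  -4,   0]
  [  0,   0,   0]
Pivot columns: 2 → 1 pivot.
rank(A) = 1, so nullity(A) = 3 - 1 = 2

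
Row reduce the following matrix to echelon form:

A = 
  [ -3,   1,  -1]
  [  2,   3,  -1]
Row operations:
R2 → R2 + (2/3)·R1

Resulting echelon form:
REF = 
  [  -3,    1,   -1]
  [   0, 11/3, -5/3]

Rank = 2 (number of non-zero pivot rows).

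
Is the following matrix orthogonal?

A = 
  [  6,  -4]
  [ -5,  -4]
No

AᵀA = 
  [ 61,  -4]
  [ -4,  32]
≠ I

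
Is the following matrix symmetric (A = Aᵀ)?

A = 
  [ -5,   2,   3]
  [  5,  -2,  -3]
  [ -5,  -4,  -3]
No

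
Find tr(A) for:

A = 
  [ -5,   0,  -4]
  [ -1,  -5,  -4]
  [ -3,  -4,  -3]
-13

tr(A) = -5 + -5 + -3 = -13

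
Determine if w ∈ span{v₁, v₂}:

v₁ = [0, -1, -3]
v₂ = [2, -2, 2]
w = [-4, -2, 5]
No

Form the augmented matrix and row-reduce:
[v₁|v₂|w] = 
  [  0,   2,  -4]
  [ -1,  -2,  -2]
  [ -3,   2,   5]
Swap R1 ↔ R2
R3 → R3 - (3)·R1
R3 → R3 - (4)·R2
REF = 
  [ -1,  -2,  -2]
  [  0,   2,  -4]
  [  0,   0,  27]

Row 3 reads [0 0 | 27], i.e. 0 = 27, so the system is inconsistent and w ∉ span{v₁, v₂}.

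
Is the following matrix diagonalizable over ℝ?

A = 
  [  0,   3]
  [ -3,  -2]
No

tr(A) = -2, det(A) = 9
Characteristic polynomial: λ² - tr(A)λ + det(A) = λ² + 2λ + 9
λ² + 2λ + 9 = 0  ⇒  λ = (-2 ± √((2)² - 4·(9)))/2 = (-2 ± √(-32))/2
  = -1 + 2i√2,  -1 - 2i√2
Eigenvalues: -1 + 2i√2, -1 - 2i√2  (≈ -1 + 2.828i, -1 - 2.828i)
Has complex eigenvalues (not diagonalizable over ℝ).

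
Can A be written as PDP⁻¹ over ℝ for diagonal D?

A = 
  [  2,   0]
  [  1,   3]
Yes

tr(A) = 5, det(A) = 6
Characteristic polynomial: λ² - tr(A)λ + det(A) = λ² - 5λ + 6
λ² - 5λ + 6 = (λ - 2)(λ - 3)
Eigenvalues: 3, 2
λ=2: alg. mult. = 1, geom. mult. = 2 - rank(A - (2)I) = 2 - 1 = 1
λ=3: alg. mult. = 1, geom. mult. = 2 - rank(A - (3)I) = 2 - 1 = 1
Sum of geometric multiplicities equals n, so A has n independent eigenvectors.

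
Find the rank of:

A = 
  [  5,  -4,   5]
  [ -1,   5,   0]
Row reduce:
R2 → R2 + (1/5)·R1
REF = 
  [   5,   -4,    5]
  [   0, 21/5,    1]
Pivot columns: 1, 2 → 2 pivots.

rank(A) = 2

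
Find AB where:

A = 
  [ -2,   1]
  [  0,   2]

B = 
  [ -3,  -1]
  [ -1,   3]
A is 2×2 and B is 2×2, so AB is 2×2. Each entry is (row of A)·(column of B):
AB[1,1] = (-2)(-3) + (1)(-1) = 5
AB[1,2] = (-2)(-1) + (1)(3) = 5
AB[2,1] = (0)(-3) + (2)(-1) = -2
AB[2,2] = (0)(-1) + (2)(3) = 6

AB = 
  [  5,   5]
  [ -2,   6]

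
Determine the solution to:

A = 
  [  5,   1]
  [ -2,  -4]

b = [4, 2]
Row reduce the augmented matrix [A|b]:
R2 → R2 + (2/5)·R1
REF = 
  [    5,     1,     4]
  [    0, -18/5,  18/5]

Back-substitution:
x₂ = (18/5) / (-18/5) = -1
x₁ = (4 - (1)(-1)) / 5 = 1

x = [1, -1]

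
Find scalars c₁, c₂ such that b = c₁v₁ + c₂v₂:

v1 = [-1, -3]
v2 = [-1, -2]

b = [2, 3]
c1 = 1, c2 = -3

b = 1·v1 + -3·v2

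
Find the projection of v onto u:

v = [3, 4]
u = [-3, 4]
v·u = (3)(-3) + (4)(4) = 7
u·u = (-3)² + (4)² = 25
proj_u(v) = (v·u / u·u) × u = (7/25) × u

proj_u(v) = [-21/25, 28/25]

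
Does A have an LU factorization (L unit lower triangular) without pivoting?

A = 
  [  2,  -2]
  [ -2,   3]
Yes.
A[1,1] = 2 ≠ 0, so Gaussian elimination proceeds without a row swap: multiplier ℓ₂₁ = (-2)/(2) = -1, and U[2,2] = 3 - (-1)(-2) = 1.
L = 
  [  1,   0]
  [ -1,   1]
U = 
  [  2,  -2]
  [  0,   1]
Check row 2 of LU: [(-1)(2), (-1)(-2) + 1] = [-2, 3] = row 2 of A ✓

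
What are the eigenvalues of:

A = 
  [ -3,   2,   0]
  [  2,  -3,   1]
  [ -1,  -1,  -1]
λ = -5, -1 + i, -1 - i  (≈ -5, -1 + 1i, -1 - 1i)

Characteristic polynomial: det(λI - A) = λ³ + 7λ² + 12λ + 10
Testing integer divisors of the constant term: p(-5) = 0, so (λ + 5) is a factor:
p(λ) = (λ + 5)(λ² + 2λ + 2)
λ² + 2λ + 2 = 0  ⇒  λ = (-2 ± √((2)² - 4·(2)))/2 = (-2 ± √(-4))/2
  = -1 + i,  -1 - i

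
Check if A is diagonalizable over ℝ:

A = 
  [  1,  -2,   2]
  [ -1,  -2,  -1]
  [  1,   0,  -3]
No

Characteristic polynomial: det(λI - A) = λ³ + 4λ² - 3λ - 18
Testing integer divisors of the constant term: p(2) = 0, so (λ - 2) is a factor:
p(λ) = (λ - 2)(λ² + 6λ + 9)
λ² + 6λ + 9 = (λ + 3)²
Eigenvalues: 2, -3, -3
λ=-3: alg. mult. = 2, geom. mult. = 3 - rank(A - (-3)I) = 3 - 2 = 1
λ=2: alg. mult. = 1, geom. mult. = 3 - rank(A - (2)I) = 3 - 2 = 1
Sum of geometric multiplicities = 2 < n = 3, so there aren't enough independent eigenvectors.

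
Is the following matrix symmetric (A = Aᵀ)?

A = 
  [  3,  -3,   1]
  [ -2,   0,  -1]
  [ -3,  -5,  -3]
No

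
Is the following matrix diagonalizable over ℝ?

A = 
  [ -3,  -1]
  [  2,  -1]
No

tr(A) = -4, det(A) = 5
Characteristic polynomial: λ² - tr(A)λ + det(A) = λ² + 4λ + 5
λ² + 4λ + 5 = 0  ⇒  λ = (-4 ± √((4)² - 4·(5)))/2 = (-4 ± √(-4))/2
  = -2 + i,  -2 - i
Eigenvalues: -2 + i, -2 - i  (≈ -2 + 1i, -2 - 1i)
Has complex eigenvalues (not diagonalizable over ℝ).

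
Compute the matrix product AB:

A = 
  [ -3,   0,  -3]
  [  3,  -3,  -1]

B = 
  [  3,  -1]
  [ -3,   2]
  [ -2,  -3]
A is 2×3 and B is 3×2, so AB is 2×2. Each entry is (row of A)·(column of B):
AB[1,1] = (-3)(3) + (0)(-3) + (-3)(-2) = -3
AB[1,2] = (-3)(-1) + (0)(2) + (-3)(-3) = 12
AB[2,1] = (3)(3) + (-3)(-3) + (-1)(-2) = 20
AB[2,2] = (3)(-1) + (-3)(2) + (-1)(-3) = -6

AB = 
  [ -3,  12]
  [ 20,  -6]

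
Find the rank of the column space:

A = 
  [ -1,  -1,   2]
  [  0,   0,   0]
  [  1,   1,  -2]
dim(Col(A)) = 1

Row reduce:
R3 → R3 + (1)·R1
REF = 
  [ -1,  -1,   2]
  [  0,   0,   0]
  [  0,   0,   0]
Pivot columns: 1 → 1 pivot.
dim(Col(A)) = number of pivot columns = 1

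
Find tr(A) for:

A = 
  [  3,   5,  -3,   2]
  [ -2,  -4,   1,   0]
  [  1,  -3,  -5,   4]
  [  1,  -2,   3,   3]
-3

tr(A) = 3 + -4 + -5 + 3 = -3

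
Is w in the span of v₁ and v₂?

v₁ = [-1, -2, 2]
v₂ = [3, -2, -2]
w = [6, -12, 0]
Yes

Form the augmented matrix and row-reduce:
[v₁|v₂|w] = 
  [ -1,   3,   6]
  [ -2,  -2, -12]
  [  2,  -2,   0]
R2 → R2 - (2)·R1
R3 → R3 + (2)·R1
R3 → R3 + (1/2)·R2
REF = 
  [ -1,   3,   6]
  [  0,  -8, -24]
  [  0,   0,   0]

No row of the form [0 0 | nonzero], so the system is consistent. Back-substitution gives c₁ = 3, c₂ = 3: w = (3)·v₁ + (3)·v₂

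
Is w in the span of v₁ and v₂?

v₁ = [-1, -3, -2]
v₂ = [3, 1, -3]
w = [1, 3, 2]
Yes

Form the augmented matrix and row-reduce:
[v₁|v₂|w] = 
  [ -1,   3,   1]
  [ -3,   1,   3]
  [ -2,  -3,   2]
R2 → R2 - (3)·R1
R3 → R3 - (2)·R1
R3 → R3 - (9/8)·R2
REF = 
  [ -1,   3,   1]
  [  0,  -8,   0]
  [  0,   0,   0]

No row of the form [0 0 | nonzero], so the system is consistent. Back-substitution gives c₁ = -1, c₂ = 0: w = (-1)·v₁ + (0)·v₂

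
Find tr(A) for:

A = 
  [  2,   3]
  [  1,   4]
6

tr(A) = 2 + 4 = 6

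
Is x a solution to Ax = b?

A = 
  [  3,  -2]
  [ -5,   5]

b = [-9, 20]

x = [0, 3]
No

Ax = [-6, 15] ≠ b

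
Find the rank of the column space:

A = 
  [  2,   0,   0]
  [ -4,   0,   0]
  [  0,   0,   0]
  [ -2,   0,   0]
dim(Col(A)) = 1

Row reduce:
R2 → R2 + (2)·R1
R4 → R4 + (1)·R1
REF = 
  [  2,   0,   0]
  [  0,   0,   0]
  [  0,   0,   0]
  [  0,   0,   0]
Pivot columns: 1 → 1 pivot.
dim(Col(A)) = number of pivot columns = 1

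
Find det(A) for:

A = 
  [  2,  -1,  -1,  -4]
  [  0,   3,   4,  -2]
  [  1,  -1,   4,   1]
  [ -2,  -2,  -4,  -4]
-294

Cofactor expansion along row 1: det(A) = a₁₁M₁₁ - a₁₂M₁₂ + a₁₃M₁₃ - a₁₄M₁₄

M₁₁ = det[[3, 4, -2]; [-1, 4, 1]; [-2, -4, -4]]
  = (3)·((4)(-4) - (1)(-4)) - (4)·((-1)(-4) - (1)(-2)) + (-2)·((-1)(-4) - (4)(-2))
  = (3)(-12) - (4)(6) + (-2)(12)
  = -84
M₁₂ = det[[0, 4, -2]; [1, 4, 1]; [-2, -4, -4]]
  = (0)·((4)(-4) - (1)(-4)) - (4)·((1)(-4) - (1)(-2)) + (-2)·((1)(-4) - (4)(-2))
  = (0)(-12) - (4)(-2) + (-2)(4)
  = 0
M₁₃ = det[[0, 3, -2]; [1, -1, 1]; [-2, -2, -4]]
  = (0)·((-1)(-4) - (1)(-2)) - (3)·((1)(-4) - (1)(-2)) + (-2)·((1)(-2) - (-1)(-2))
  = (0)(6) - (3)(-2) + (-2)(-4)
  = 14
M₁₄ = det[[0, 3, 4]; [1, -1, 4]; [-2, -2, -4]]
  = (0)·((-1)(-4) - (4)(-2)) - (3)·((1)(-4) - (4)(-2)) + (4)·((1)(-2) - (-1)(-2))
  = (0)(12) - (3)(4) + (4)(-4)
  = -28

det(A) = (2)(-84) - (-1)(0) + (-1)(14) - (-4)(-28) = -294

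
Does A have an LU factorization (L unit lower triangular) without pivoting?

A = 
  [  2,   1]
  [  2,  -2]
Yes.
A[1,1] = 2 ≠ 0, so Gaussian elimination proceeds without a row swap: multiplier ℓ₂₁ = (2)/(2) = 1, and U[2,2] = -2 - (1)(1) = -3.
L = 
  [  1,   0]
  [  1,   1]
U = 
  [  2,   1]
  [  0,  -3]
Check row 2 of LU: [(1)(2), (1)(1) + (-3)] = [2, -2] = row 2 of A ✓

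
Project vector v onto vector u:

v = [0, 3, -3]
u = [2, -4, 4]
v·u = (0)(2) + (3)(-4) + (-3)(4) = -24
u·u = (2)² + (-4)² + (4)² = 36
proj_u(v) = (v·u / u·u) × u = (-24/36) × u = (-2/3) × u

proj_u(v) = [-4/3, 8/3, -8/3]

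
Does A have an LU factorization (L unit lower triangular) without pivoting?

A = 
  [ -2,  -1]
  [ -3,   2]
Yes.
A[1,1] = -2 ≠ 0, so Gaussian elimination proceeds without a row swap: multiplier ℓ₂₁ = (-3)/(-2) = 3/2, and U[2,2] = 2 - (3/2)(-1) = 7/2.
L = 
  [  1,   0]
  [3/2,   1]
U = 
  [ -2,  -1]
  [  0, 7/2]
Check row 2 of LU: [(3/2)(-2), (3/2)(-1) + (7/2)] = [-3, 2] = row 2 of A ✓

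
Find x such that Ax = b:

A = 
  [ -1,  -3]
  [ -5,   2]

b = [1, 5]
x = [-1, 0]

Row reduce the augmented matrix [A|b]:
R2 → R2 - (5)·R1
REF = 
  [ -1,  -3,   1]
  [  0,  17,   0]

Back-substitution:
x₂ = 0 / 17 = 0
x₁ = (1 - (-3)(0)) / (-1) = -1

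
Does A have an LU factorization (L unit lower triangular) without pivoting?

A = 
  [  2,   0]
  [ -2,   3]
Yes.
A[1,1] = 2 ≠ 0, so Gaussian elimination proceeds without a row swap: multiplier ℓ₂₁ = (-2)/(2) = -1, and U[2,2] = 3 - (-1)(0) = 3.
L = 
  [  1,   0]
  [ -1,   1]
U = 
  [  2,   0]
  [  0,   3]
Check row 2 of LU: [(-1)(2), (-1)(0) + 3] = [-2, 3] = row 2 of A ✓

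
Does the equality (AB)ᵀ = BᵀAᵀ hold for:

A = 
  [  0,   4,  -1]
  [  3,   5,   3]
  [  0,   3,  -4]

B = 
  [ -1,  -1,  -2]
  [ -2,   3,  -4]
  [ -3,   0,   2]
Yes

(AB)ᵀ = 
  [ -5, -22,   6]
  [ 12,  12,   9]
  [-18, -20, -20]

BᵀAᵀ = 
  [ -5, -22,   6]
  [ 12,  12,   9]
  [-18, -20, -20]

Both sides are equal — this is the standard identity (AB)ᵀ = BᵀAᵀ, which holds for all A, B.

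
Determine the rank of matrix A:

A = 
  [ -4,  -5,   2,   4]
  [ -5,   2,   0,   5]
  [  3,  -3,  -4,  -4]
Row reduce:
R2 → R2 - (5/4)·R1
R3 → R3 + (3/4)·R1
R3 → R3 + (9/11)·R2
REF = 
  [    -4,     -5,      2,      4]
  [     0,   33/4,   -5/2,      0]
  [     0,      0, -50/11,     -1]
Pivot columns: 1, 2, 3 → 3 pivots.

rank(A) = 3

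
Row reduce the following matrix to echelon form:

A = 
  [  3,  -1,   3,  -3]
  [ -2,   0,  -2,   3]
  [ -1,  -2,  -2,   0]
Row operations:
R2 → R2 + (2/3)·R1
R3 → R3 + (1/3)·R1
R3 → R3 - (7/2)·R2

Resulting echelon form:
REF = 
  [   3,   -1,    3,   -3]
  [   0, -2/3,    0,    1]
  [   0,    0,   -1, -9/2]

Rank = 3 (number of non-zero pivot rows).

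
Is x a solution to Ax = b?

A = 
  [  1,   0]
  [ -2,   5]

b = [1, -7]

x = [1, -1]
Yes

Ax = [1, -7] = b ✓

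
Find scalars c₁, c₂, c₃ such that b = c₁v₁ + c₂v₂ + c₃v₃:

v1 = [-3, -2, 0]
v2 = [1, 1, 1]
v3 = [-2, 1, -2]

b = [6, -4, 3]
c1 = -1, c2 = -3, c3 = -3

b = -1·v1 + -3·v2 + -3·v3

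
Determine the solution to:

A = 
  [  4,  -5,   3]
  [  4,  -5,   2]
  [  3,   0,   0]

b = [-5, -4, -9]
Row reduce the augmented matrix [A|b]:
R2 → R2 - (1)·R1
R3 → R3 - (3/4)·R1
Swap R2 ↔ R3
REF = 
  [    4,    -5,     3,    -5]
  [    0,  15/4,  -9/4, -21/4]
  [    0,     0,    -1,     1]

Back-substitution:
x₃ = 1 / (-1) = -1
x₂ = (-21/4 - (-9/4)(-1)) / (15/4) = -2
x₁ = (-5 - (-5)(-2) - (3)(-1)) / 4 = -3

x = [-3, -2, -1]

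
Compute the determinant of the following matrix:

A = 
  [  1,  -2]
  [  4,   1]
9

For a 2×2 matrix, det = ad - bc = (1)(1) - (-2)(4) = 9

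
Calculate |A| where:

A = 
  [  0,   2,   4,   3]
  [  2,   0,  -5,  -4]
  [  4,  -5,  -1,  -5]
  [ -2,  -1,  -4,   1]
-180

Cofactor expansion along row 1: det(A) = a₁₁M₁₁ - a₁₂M₁₂ + a₁₃M₁₃ - a₁₄M₁₄

M₁₁ = det[[0, -5, -4]; [-5, -1, -5]; [-1, -4, 1]]
  = (0)·((-1)(1) - (-5)(-4)) - (-5)·((-5)(1) - (-5)(-1)) + (-4)·((-5)(-4) - (-1)(-1))
  = (0)(-21) - (-5)(-10) + (-4)(19)
  = -126
M₁₂ = det[[2, -5, -4]; [4, -1, -5]; [-2, -4, 1]]
  = (2)·((-1)(1) - (-5)(-4)) - (-5)·((4)(1) - (-5)(-2)) + (-4)·((4)(-4) - (-1)(-2))
  = (2)(-21) - (-5)(-6) + (-4)(-18)
  = 0
M₁₃ = det[[2, 0, -4]; [4, -5, -5]; [-2, -1, 1]]
  = (2)·((-5)(1) - (-5)(-1)) - (0)·((4)(1) - (-5)(-2)) + (-4)·((4)(-1) - (-5)(-2))
  = (2)(-10) - (0)(-6) + (-4)(-14)
  = 36
M₁₄ = det[[2, 0, -5]; [4, -5, -1]; [-2, -1, -4]]
  = (2)·((-5)(-4) - (-1)(-1)) - (0)·((4)(-4) - (-1)(-2)) + (-5)·((4)(-1) - (-5)(-2))
  = (2)(19) - (0)(-18) + (-5)(-14)
  = 108

det(A) = (0)(-126) - (2)(0) + (4)(36) - (3)(108) = -180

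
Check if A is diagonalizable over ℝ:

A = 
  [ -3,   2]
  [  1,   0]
Yes

tr(A) = -3, det(A) = -2
Characteristic polynomial: λ² - tr(A)λ + det(A) = λ² + 3λ - 2
λ² + 3λ - 2 = 0  ⇒  λ = (-3 ± √((3)² - 4·(-2)))/2 = (-3 ± √(17))/2
  = (-3 + √17)/2,  (-3 - √17)/2
Eigenvalues: (-3 + √17)/2, (-3 - √17)/2  (≈ 0.5616, -3.562)
The two irrational eigenvalues are distinct (simple), so each has alg. mult. = geom. mult. = 1.
Sum of geometric multiplicities equals n, so A has n independent eigenvectors.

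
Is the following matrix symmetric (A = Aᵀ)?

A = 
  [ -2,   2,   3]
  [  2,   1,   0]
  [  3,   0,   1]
Yes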